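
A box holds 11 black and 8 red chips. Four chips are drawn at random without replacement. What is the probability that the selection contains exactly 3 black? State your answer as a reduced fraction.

110/323

The sample space is all 4-subsets of the 19: C(19,4) = 3876.
Selections with exactly 3 black: choose 3 of the 11 black and 1 of the 8 red, C(11,3)·C(8,1) = 165·8 = 1320.
Probability = 1320/3876 = 110/323.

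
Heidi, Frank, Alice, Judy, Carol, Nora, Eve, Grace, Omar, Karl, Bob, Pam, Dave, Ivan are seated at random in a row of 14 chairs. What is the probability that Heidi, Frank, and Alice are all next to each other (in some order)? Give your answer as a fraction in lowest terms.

3/91

There are 14! = 87178291200 arrangements.
Treat the three as one block: 12! placements × 3! orders within the block = 479001600·6 = 2874009600.
Probability = 2874009600/87178291200 = 3/91.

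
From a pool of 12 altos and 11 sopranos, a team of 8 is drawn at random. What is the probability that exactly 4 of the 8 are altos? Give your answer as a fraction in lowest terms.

There are C(23,8) = 490314 ways to choose 8 from 23.
Selections with exactly 4 altos: choose 4 of the 12 altos and 4 of the 11 sopranos, C(12,4)·C(11,4) = 495·330 = 163350.
Probability = 163350/490314 = 2475/7429.

2475/7429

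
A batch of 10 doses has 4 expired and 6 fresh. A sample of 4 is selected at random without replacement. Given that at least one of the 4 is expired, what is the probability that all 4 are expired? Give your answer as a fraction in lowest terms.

Work in counts. Selections with at least one expired: C(10,4) − C(6,4) = 210 − 15 = 195.
Of those, selections where all 4 are expired: C(4,4) = 1.
Conditional probability = 1/195.

1/195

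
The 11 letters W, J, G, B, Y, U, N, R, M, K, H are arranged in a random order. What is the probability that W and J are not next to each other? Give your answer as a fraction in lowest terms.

9/11

There are 11! = 39916800 arrangements.
Arrangements with W and J adjacent: 2·10! = 7257600.
So not adjacent: 39916800 − 7257600 = 32659200, probability 32659200/39916800 = 9/11.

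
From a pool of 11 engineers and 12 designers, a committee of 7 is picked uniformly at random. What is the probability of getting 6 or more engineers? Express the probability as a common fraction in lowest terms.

178/7429

There are C(23,7) = 245157 ways to choose the 7.
Favorable selections (6 or more engineers): C(11,6)·C(12,1) + C(11,7)·C(12,0) = 5544 + 330 = 5874.
Probability = 5874/245157 = 178/7429.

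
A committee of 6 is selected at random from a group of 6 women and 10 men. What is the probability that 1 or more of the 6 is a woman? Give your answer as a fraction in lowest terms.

There are C(16,6) = 8008 ways to choose the 6.
The complement is all 6 are men: C(10,6) = 210.
Probability = 1 − 210/8008 = 7798/8008 = 557/572.

557/572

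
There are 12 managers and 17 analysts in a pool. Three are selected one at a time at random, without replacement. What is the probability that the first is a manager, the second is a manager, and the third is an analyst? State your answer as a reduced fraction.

Multiply the conditional probabilities at each draw: 12/29 · 11/28 · 17/27 = 2244/21924 = 187/1827.

187/1827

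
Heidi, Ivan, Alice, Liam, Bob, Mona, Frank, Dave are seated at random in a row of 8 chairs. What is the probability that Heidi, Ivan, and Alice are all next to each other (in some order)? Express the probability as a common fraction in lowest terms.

There are 8! = 40320 arrangements.
Treat the three as one block: 6! placements × 3! orders within the block = 720·6 = 4320.
Probability = 4320/40320 = 3/28.

3/28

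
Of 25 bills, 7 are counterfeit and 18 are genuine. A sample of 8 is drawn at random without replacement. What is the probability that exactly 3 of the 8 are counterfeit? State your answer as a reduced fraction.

6664/24035

The sample space is all 8-subsets of the 25: C(25,8) = 1081575.
Selections with exactly 3 counterfeit: choose 3 of the 7 counterfeit and 5 of the 18 genuine, C(7,3)·C(18,5) = 35·8568 = 299880.
Probability = 299880/1081575 = 6664/24035.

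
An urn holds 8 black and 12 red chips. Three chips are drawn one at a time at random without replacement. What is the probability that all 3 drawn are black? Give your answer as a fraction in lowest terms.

14/285

Multiply the conditional probabilities at each draw: 8/20 · 7/19 · 6/18 = 336/6840 = 14/285.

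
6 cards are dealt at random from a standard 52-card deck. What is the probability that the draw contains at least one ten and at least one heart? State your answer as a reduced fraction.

There are C(52,6) = 20358520 possible draws.
By inclusion-exclusion on the complements, draws missing all tens or all hearts: C(48,6) + C(39,6) − C(36,6) = 12271512 + 3262623 − 1947792 = 13586343.
So draws with at least one of each: 20358520 − 13586343 = 6772177, probability 6772177/20358520.

6772177/20358520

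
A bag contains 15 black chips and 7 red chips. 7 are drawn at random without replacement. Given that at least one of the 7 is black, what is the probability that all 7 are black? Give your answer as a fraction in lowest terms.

Work in counts. Selections with at least one black: C(22,7) − C(7,7) = 170544 − 1 = 170543.
Of those, selections where all 7 are black: C(15,7) = 6435.
Conditional probability = 6435/170543.

6435/170543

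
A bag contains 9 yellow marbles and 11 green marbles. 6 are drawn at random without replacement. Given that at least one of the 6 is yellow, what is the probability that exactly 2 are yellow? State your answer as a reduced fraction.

Work in counts. Selections with at least one yellow: C(20,6) − C(11,6) = 38760 − 462 = 38298.
Of those, selections where exactly 2 are yellow: C(9,2)·C(11,4) = 36·330 = 11880.
Conditional probability = 11880/38298 = 1980/6383.

1980/6383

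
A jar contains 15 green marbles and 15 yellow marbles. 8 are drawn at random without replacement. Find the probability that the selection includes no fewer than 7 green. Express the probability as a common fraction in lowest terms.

176/10005

Total selections: C(30,8) = 5852925.
Favorable selections (no fewer than 7 green): C(15,7)·C(15,1) + C(15,8)·C(15,0) = 96525 + 6435 = 102960.
Probability = 102960/5852925 = 176/10005.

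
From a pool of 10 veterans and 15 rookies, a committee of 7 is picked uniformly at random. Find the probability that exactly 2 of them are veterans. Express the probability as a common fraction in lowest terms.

There are C(25,7) = 480700 ways to choose 7 from 25.
Selections with exactly 2 veterans: choose 2 of the 10 veterans and 5 of the 15 rookies, C(10,2)·C(15,5) = 45·3003 = 135135.
Probability = 135135/480700 = 2457/8740.

2457/8740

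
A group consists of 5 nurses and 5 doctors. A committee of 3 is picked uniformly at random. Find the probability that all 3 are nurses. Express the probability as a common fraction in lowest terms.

There are C(10,3) = 120 possible selections.
Selections with all nurses: C(5,3) = 10.
Probability = 10/120 = 1/12.

1/12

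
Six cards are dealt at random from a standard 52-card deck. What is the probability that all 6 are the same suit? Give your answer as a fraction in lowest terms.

There are C(52,6) = 20358520 possible 6-card hands.
Hands of one suit: 4 suits × C(13,6) = 4·1716 = 6864.
Probability = 6864/20358520 = 66/195755.

66/195755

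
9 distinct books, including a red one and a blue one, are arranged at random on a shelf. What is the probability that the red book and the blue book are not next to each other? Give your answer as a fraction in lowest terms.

There are 9! = 362880 arrangements.
Arrangements with the red book and the blue book adjacent: 2·8! = 80640.
So not adjacent: 362880 − 80640 = 282240, probability 282240/362880 = 7/9.

7/9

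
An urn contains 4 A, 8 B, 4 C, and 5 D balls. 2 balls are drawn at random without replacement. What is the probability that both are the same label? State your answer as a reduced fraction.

There are C(21,2) = 210 ways to draw 2 balls.
All same label: C(4,2) + C(8,2) + C(4,2) + C(5,2) = 6 + 28 + 6 + 10 = 50.
Probability = 50/210 = 5/21.

5/21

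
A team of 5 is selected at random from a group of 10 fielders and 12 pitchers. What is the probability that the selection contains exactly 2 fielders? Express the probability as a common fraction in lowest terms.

The sample space is all 5-subsets of the 22: C(22,5) = 26334.
Selections with exactly 2 fielders: choose 2 of the 10 fielders and 3 of the 12 pitchers, C(10,2)·C(12,3) = 45·220 = 9900.
Probability = 9900/26334 = 50/133.

50/133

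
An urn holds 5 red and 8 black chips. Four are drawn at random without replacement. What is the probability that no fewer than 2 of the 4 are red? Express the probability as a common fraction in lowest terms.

73/143

Total selections: C(13,4) = 715.
Count the complement (fewer than 2 red): C(5,0)·C(8,4) + C(5,1)·C(8,3) = 70 + 280 = 350.
Probability = 1 − 350/715 = 365/715 = 73/143.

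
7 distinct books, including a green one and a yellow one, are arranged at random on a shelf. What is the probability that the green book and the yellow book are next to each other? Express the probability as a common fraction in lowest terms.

There are 7! = 5040 arrangements.
Treat the green book and the yellow book as a block: 6! arrangements of the blocks × 2 orders within the block = 2·720 = 1440.
Probability = 1440/5040 = 2/7.

2/7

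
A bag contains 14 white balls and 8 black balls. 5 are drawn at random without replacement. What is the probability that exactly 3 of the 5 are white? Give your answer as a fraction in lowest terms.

728/1881

The sample space is all 5-subsets of the 22: C(22,5) = 26334.
Selections with exactly 3 white: choose 3 of the 14 white and 2 of the 8 black, C(14,3)·C(8,2) = 364·28 = 10192.
Probability = 10192/26334 = 728/1881.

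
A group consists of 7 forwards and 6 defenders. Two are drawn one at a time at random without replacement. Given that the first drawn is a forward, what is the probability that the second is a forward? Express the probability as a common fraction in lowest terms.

After removing one forward, 12 remain: 6 forwards and 6 defenders.
So the probability the next is a forward is 6/12 = 1/2.

1/2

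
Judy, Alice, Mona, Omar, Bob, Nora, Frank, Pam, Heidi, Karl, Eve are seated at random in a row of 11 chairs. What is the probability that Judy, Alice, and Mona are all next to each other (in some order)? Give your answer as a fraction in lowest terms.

3/55

There are 11! = 39916800 arrangements.
Treat the three as one block: 9! placements × 3! orders within the block = 362880·6 = 2177280.
Probability = 2177280/39916800 = 3/55.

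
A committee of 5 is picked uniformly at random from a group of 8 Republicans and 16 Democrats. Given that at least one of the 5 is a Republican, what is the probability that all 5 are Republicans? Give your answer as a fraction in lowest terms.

1/681

Work in counts. Selections with at least one Republican: C(24,5) − C(16,5) = 42504 − 4368 = 38136.
Of those, selections where all 5 are Republicans: C(8,5) = 56.
Conditional probability = 56/38136 = 1/681.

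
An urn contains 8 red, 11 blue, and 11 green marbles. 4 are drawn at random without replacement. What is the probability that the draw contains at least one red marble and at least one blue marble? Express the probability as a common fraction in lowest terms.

There are C(30,4) = 27405 possible draws.
By inclusion-exclusion on the complements, draws missing all red or all blue: C(22,4) + C(19,4) − C(11,4) = 7315 + 3876 − 330 = 10861.
So draws with at least one of each: 27405 − 10861 = 16544, probability 16544/27405.

16544/27405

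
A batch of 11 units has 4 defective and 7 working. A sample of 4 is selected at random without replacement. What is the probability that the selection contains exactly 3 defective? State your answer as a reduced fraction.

14/165

Total number of selections: C(11,4) = 330.
Selections with exactly 3 defective: choose 3 of the 4 defective and 1 of the 7 working, C(4,3)·C(7,1) = 4·7 = 28.
Probability = 28/330 = 14/165.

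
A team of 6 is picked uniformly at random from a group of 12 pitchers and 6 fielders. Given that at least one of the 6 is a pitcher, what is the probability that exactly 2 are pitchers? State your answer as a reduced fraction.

990/18563

Work in counts. Selections with at least one pitcher: C(18,6) − C(6,6) = 18564 − 1 = 18563.
Of those, selections where exactly 2 are pitchers: C(12,2)·C(6,4) = 66·15 = 990.
Conditional probability = 990/18563.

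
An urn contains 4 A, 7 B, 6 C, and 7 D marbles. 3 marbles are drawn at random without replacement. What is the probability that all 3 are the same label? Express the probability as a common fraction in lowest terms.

47/1012

There are C(24,3) = 2024 ways to draw 3 marbles.
All same label: C(4,3) + C(7,3) + C(6,3) + C(7,3) = 4 + 35 + 20 + 35 = 94.
Probability = 94/2024 = 47/1012.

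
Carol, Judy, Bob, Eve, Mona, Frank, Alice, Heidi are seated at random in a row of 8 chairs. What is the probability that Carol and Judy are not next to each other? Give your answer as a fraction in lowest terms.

3/4

There are 8! = 40320 arrangements.
Arrangements with Carol and Judy adjacent: 2·7! = 10080.
So not adjacent: 40320 − 10080 = 30240, probability 30240/40320 = 3/4.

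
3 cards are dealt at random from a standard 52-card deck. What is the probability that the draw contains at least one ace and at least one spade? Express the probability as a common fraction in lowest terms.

There are C(52,3) = 22100 possible draws.
By inclusion-exclusion on the complements, draws missing all aces or all spades: C(48,3) + C(39,3) − C(36,3) = 17296 + 9139 − 7140 = 19295.
So draws with at least one of each: 22100 − 19295 = 2805, probability 2805/22100 = 33/260.

33/260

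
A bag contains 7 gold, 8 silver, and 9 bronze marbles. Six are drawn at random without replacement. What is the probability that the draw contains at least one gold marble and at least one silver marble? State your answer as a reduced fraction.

There are C(24,6) = 134596 possible draws.
By inclusion-exclusion on the complements, draws missing all gold or all silver: C(17,6) + C(16,6) − C(9,6) = 12376 + 8008 − 84 = 20300.
So draws with at least one of each: 134596 − 20300 = 114296, probability 114296/134596 = 4082/4807.

4082/4807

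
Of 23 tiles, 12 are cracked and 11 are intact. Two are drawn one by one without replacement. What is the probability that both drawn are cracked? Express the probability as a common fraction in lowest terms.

6/23

Multiply the conditional probabilities at each draw: 12/23 · 11/22 = 132/506 = 6/23.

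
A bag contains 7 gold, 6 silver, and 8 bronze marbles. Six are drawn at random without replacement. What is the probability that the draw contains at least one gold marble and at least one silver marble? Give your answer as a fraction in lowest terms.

There are C(21,6) = 54264 possible draws.
By inclusion-exclusion on the complements, draws missing all gold or all silver: C(14,6) + C(15,6) − C(8,6) = 3003 + 5005 − 28 = 7980.
So draws with at least one of each: 54264 − 7980 = 46284, probability 46284/54264 = 29/34.

29/34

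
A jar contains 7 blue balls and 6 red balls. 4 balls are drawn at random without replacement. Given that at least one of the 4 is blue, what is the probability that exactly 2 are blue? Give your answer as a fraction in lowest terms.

Work in counts. Selections with at least one blue: C(13,4) − C(6,4) = 715 − 15 = 700.
Of those, selections where exactly 2 are blue: C(7,2)·C(6,2) = 21·15 = 315.
Conditional probability = 315/700 = 9/20.

9/20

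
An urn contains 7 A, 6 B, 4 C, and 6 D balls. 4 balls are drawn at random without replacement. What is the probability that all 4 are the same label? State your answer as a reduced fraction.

There are C(23,4) = 8855 ways to draw 4 balls.
All same label: C(7,4) + C(6,4) + C(4,4) + C(6,4) = 35 + 15 + 1 + 15 = 66.
Probability = 66/8855 = 6/805.

6/805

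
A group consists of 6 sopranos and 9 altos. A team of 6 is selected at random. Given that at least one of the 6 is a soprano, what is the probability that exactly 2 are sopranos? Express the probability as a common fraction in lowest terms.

270/703

Work in counts. Selections with at least one soprano: C(15,6) − C(9,6) = 5005 − 84 = 4921.
Of those, selections where exactly 2 are sopranos: C(6,2)·C(9,4) = 15·126 = 1890.
Conditional probability = 1890/4921 = 270/703.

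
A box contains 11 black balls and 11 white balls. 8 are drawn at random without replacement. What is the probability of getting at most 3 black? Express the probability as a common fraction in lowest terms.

There are C(22,8) = 319770 ways to choose the 8.
Favorable selections (at most 3 black): C(11,0)·C(11,8) + C(11,1)·C(11,7) + C(11,2)·C(11,6) + C(11,3)·C(11,5) = 165 + 3630 + 25410 + 76230 = 105435.
Probability = 105435/319770 = 213/646.

213/646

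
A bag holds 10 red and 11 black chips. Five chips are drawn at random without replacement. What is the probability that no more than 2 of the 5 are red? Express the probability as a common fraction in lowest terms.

1243/2261

Total selections: C(21,5) = 20349.
Favorable selections (no more than 2 red): C(10,0)·C(11,5) + C(10,1)·C(11,4) + C(10,2)·C(11,3) = 462 + 3300 + 7425 = 11187.
Probability = 11187/20349 = 1243/2261.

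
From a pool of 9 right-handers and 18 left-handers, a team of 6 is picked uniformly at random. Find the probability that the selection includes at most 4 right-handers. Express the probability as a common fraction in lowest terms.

48943/49335

Total selections: C(27,6) = 296010.
Count the complement (more than 4 right-handers): C(9,5)·C(18,1) + C(9,6)·C(18,0) = 2268 + 84 = 2352.
Probability = 1 − 2352/296010 = 293658/296010 = 48943/49335.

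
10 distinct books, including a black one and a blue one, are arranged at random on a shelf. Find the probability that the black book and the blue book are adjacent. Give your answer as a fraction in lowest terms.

1/5

There are 10! = 3628800 arrangements.
Treat the black book and the blue book as a block: 9! arrangements of the blocks × 2 orders within the block = 2·362880 = 725760.
Probability = 725760/3628800 = 1/5.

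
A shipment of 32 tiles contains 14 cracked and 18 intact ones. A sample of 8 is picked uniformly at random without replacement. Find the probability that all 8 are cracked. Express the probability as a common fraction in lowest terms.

77/269700

There are C(32,8) = 10518300 possible selections.
Selections with all cracked: C(14,8) = 3003.
Probability = 3003/10518300 = 77/269700.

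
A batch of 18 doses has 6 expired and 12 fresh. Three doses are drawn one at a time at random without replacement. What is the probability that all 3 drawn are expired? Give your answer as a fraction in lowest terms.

5/204

Multiply the conditional probabilities at each draw: 6/18 · 5/17 · 4/16 = 120/4896 = 5/204.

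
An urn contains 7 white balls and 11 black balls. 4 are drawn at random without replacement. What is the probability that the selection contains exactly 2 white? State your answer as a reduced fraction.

77/204

Total number of selections: C(18,4) = 3060.
Selections with exactly 2 white: choose 2 of the 7 white and 2 of the 11 black, C(7,2)·C(11,2) = 21·55 = 1155.
Probability = 1155/3060 = 77/204.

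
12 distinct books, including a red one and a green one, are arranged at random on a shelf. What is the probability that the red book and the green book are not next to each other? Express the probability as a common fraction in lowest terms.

5/6

There are 12! = 479001600 arrangements.
Arrangements with the red book and the green book adjacent: 2·11! = 79833600.
So not adjacent: 479001600 − 79833600 = 399168000, probability 399168000/479001600 = 5/6.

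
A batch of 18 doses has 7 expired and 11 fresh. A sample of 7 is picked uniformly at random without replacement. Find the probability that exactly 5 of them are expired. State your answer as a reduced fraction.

385/10608

The sample space is all 7-subsets of the 18: C(18,7) = 31824.
Selections with exactly 5 expired: choose 5 of the 7 expired and 2 of the 11 fresh, C(7,5)·C(11,2) = 21·55 = 1155.
Probability = 1155/31824 = 385/10608.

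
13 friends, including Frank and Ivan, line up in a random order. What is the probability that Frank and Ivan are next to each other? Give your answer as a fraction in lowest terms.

2/13

There are 13! = 6227020800 arrangements.
Treat Frank and Ivan as a block: 12! arrangements of the blocks × 2 orders within the block = 2·479001600 = 958003200.
Probability = 958003200/6227020800 = 2/13.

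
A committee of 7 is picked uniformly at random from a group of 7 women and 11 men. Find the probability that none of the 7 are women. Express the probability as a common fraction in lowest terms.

55/5304

There are C(18,7) = 31824 possible selections.
Selections with no women (all men): C(11,7) = 330.
Probability = 330/31824 = 55/5304.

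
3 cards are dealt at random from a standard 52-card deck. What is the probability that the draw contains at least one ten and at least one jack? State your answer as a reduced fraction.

188/5525

There are C(52,3) = 22100 possible draws.
By inclusion-exclusion on the complements, draws missing all tens or all jacks: C(48,3) + C(48,3) − C(44,3) = 17296 + 17296 − 13244 = 21348.
So draws with at least one of each: 22100 − 21348 = 752, probability 752/22100 = 188/5525.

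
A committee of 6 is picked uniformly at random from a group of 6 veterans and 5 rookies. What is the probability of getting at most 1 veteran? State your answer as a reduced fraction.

1/77

Total selections: C(11,6) = 462.
Favorable selections (at most 1 veteran): C(6,1)·C(5,5) = 6.
Probability = 6/462 = 1/77.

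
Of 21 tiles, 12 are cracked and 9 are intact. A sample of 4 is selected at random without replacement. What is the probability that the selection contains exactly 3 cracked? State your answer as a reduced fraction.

44/133

There are C(21,4) = 5985 ways to choose 4 from 21.
Selections with exactly 3 cracked: choose 3 of the 12 cracked and 1 of the 9 intact, C(12,3)·C(9,1) = 220·9 = 1980.
Probability = 1980/5985 = 44/133.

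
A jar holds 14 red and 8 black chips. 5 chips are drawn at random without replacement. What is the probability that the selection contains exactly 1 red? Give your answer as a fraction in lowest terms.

Total number of selections: C(22,5) = 26334.
Selections with exactly 1 red: choose 1 of the 14 red and 4 of the 8 black, C(14,1)·C(8,4) = 14·70 = 980.
Probability = 980/26334 = 70/1881.

70/1881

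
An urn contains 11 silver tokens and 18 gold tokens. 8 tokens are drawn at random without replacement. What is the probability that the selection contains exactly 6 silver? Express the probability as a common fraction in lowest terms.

714/43355

The sample space is all 8-subsets of the 29: C(29,8) = 4292145.
Selections with exactly 6 silver: choose 6 of the 11 silver and 2 of the 18 gold, C(11,6)·C(18,2) = 462·153 = 70686.
Probability = 70686/4292145 = 714/43355.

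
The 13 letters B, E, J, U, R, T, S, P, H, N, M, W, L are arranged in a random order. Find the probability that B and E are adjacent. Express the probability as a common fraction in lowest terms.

2/13

There are 13! = 6227020800 arrangements.
Treat B and E as a block: 12! arrangements of the blocks × 2 orders within the block = 2·479001600 = 958003200.
Probability = 958003200/6227020800 = 2/13.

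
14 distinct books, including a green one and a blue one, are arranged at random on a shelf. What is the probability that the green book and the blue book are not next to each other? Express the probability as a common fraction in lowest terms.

6/7

There are 14! = 87178291200 arrangements.
Arrangements with the green book and the blue book adjacent: 2·13! = 12454041600.
So not adjacent: 87178291200 − 12454041600 = 74724249600, probability 74724249600/87178291200 = 6/7.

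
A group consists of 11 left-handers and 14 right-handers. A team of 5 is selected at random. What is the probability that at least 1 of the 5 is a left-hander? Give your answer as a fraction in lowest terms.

332/345

Total selections: C(25,5) = 53130.
The complement is all 5 are right-handers: C(14,5) = 2002.
Probability = 1 − 2002/53130 = 51128/53130 = 332/345.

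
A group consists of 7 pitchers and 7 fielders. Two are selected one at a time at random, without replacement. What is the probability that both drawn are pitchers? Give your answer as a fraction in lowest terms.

Multiply the conditional probabilities at each draw: 7/14 · 6/13 = 42/182 = 3/13.

3/13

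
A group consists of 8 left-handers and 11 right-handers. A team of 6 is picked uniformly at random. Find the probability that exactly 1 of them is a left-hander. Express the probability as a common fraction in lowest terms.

Total number of selections: C(19,6) = 27132.
Selections with exactly 1 left-hander: choose 1 of the 8 left-handers and 5 of the 11 right-handers, C(8,1)·C(11,5) = 8·462 = 3696.
Probability = 3696/27132 = 44/323.

44/323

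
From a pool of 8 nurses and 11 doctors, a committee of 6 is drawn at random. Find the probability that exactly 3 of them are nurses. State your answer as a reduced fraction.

110/323

The sample space is all 6-subsets of the 19: C(19,6) = 27132.
Selections with exactly 3 nurses: choose 3 of the 8 nurses and 3 of the 11 doctors, C(8,3)·C(11,3) = 56·165 = 9240.
Probability = 9240/27132 = 110/323.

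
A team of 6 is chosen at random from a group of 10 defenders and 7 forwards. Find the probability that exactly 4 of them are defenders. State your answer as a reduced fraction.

The sample space is all 6-subsets of the 17: C(17,6) = 12376.
Selections with exactly 4 defenders: choose 4 of the 10 defenders and 2 of the 7 forwards, C(10,4)·C(7,2) = 210·21 = 4410.
Probability = 4410/12376 = 315/884.

315/884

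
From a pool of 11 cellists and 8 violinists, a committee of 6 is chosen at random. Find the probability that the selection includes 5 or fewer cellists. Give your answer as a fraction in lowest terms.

Total selections: C(19,6) = 27132.
The complement is exactly 6 cellists: C(11,6)·C(8,0) = 462.
Probability = 1 − 462/27132 = 26670/27132 = 635/646.

635/646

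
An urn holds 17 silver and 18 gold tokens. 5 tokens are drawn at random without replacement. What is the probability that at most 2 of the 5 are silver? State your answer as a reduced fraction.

2523/4774

There are C(35,5) = 324632 ways to choose the 5.
Favorable selections (at most 2 silver): C(17,0)·C(18,5) + C(17,1)·C(18,4) + C(17,2)·C(18,3) = 8568 + 52020 + 110976 = 171564.
Probability = 171564/324632 = 2523/4774.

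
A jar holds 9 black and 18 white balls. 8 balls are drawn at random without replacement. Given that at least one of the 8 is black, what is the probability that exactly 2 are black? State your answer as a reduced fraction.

5712/18601

Work in counts. Selections with at least one black: C(27,8) − C(18,8) = 2220075 − 43758 = 2176317.
Of those, selections where exactly 2 are black: C(9,2)·C(18,6) = 36·18564 = 668304.
Conditional probability = 668304/2176317 = 5712/18601.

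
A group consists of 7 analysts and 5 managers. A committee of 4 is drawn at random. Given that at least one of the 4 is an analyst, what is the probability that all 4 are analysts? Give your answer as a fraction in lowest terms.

1/14

Work in counts. Selections with at least one analyst: C(12,4) − C(5,4) = 495 − 5 = 490.
Of those, selections where all 4 are analysts: C(7,4) = 35.
Conditional probability = 35/490 = 1/14.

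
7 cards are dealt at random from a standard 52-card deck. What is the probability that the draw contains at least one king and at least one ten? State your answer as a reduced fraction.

3105873/16723070

There are C(52,7) = 133784560 possible draws.
By inclusion-exclusion on the complements, draws missing all kings or all tens: C(48,7) + C(48,7) − C(44,7) = 73629072 + 73629072 − 38320568 = 108937576.
So draws with at least one of each: 133784560 − 108937576 = 24846984, probability 24846984/133784560 = 3105873/16723070.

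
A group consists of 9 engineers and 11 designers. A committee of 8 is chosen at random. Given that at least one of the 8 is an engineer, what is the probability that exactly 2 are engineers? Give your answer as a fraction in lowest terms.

5544/41935

Work in counts. Selections with at least one engineer: C(20,8) − C(11,8) = 125970 − 165 = 125805.
Of those, selections where exactly 2 are engineers: C(9,2)·C(11,6) = 36·462 = 16632.
Conditional probability = 16632/125805 = 5544/41935.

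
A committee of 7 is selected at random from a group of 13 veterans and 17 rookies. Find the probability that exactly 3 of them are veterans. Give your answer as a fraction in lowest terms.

1309/3915

Total number of selections: C(30,7) = 2035800.
Selections with exactly 3 veterans: choose 3 of the 13 veterans and 4 of the 17 rookies, C(13,3)·C(17,4) = 286·2380 = 680680.
Probability = 680680/2035800 = 1309/3915.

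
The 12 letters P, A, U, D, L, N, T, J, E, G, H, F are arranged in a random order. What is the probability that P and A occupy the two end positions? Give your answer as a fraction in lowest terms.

1/66

There are 12! = 479001600 arrangements.
Place P and A at the ends in 2 ways, arrange the remaining 10 in 10! = 3628800 ways: 2·3628800 = 7257600.
Probability = 7257600/479001600 = 1/66.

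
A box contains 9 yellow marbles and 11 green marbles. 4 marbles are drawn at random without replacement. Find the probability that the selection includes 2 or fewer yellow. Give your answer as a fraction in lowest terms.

Total selections: C(20,4) = 4845.
Count the complement (more than 2 yellow): C(9,3)·C(11,1) + C(9,4)·C(11,0) = 924 + 126 = 1050.
Probability = 1 − 1050/4845 = 3795/4845 = 253/323.

253/323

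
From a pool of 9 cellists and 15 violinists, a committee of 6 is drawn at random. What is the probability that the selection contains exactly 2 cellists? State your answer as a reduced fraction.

1755/4807

The sample space is all 6-subsets of the 24: C(24,6) = 134596.
Selections with exactly 2 cellists: choose 2 of the 9 cellists and 4 of the 15 violinists, C(9,2)·C(15,4) = 36·1365 = 49140.
Probability = 49140/134596 = 1755/4807.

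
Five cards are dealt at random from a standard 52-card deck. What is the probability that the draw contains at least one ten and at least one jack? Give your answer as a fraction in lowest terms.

6509/64974

There are C(52,5) = 2598960 possible draws.
By inclusion-exclusion on the complements, draws missing all tens or all jacks: C(48,5) + C(48,5) − C(44,5) = 1712304 + 1712304 − 1086008 = 2338600.
So draws with at least one of each: 2598960 − 2338600 = 260360, probability 260360/2598960 = 6509/64974.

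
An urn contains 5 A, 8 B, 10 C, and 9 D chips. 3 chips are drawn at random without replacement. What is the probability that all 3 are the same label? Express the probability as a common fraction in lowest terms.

27/496

There are C(32,3) = 4960 ways to draw 3 chips.
All same label: C(5,3) + C(8,3) + C(10,3) + C(9,3) = 10 + 56 + 120 + 84 = 270.
Probability = 270/4960 = 27/496.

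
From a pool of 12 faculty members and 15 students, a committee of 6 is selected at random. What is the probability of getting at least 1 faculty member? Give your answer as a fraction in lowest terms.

Total selections: C(27,6) = 296010.
The complement is all 6 are students: C(15,6) = 5005.
Probability = 1 − 5005/296010 = 291005/296010 = 407/414.

407/414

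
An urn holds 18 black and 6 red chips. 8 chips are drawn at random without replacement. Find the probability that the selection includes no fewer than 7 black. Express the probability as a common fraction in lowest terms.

Total selections: C(24,8) = 735471.
Favorable selections (no fewer than 7 black): C(18,7)·C(6,1) + C(18,8)·C(6,0) = 190944 + 43758 = 234702.
Probability = 234702/735471 = 1534/4807.

1534/4807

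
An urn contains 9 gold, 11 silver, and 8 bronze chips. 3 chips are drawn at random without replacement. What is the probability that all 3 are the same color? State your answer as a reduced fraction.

There are C(28,3) = 3276 ways to draw 3 chips.
All same color: C(9,3) + C(11,3) + C(8,3) = 84 + 165 + 56 = 305.
Probability = 305/3276.

305/3276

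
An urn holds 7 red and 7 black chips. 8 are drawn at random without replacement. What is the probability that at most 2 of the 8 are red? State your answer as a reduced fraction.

Total selections: C(14,8) = 3003.
Favorable selections (at most 2 red): C(7,1)·C(7,7) + C(7,2)·C(7,6) = 7 + 147 = 154.
Probability = 154/3003 = 2/39.

2/39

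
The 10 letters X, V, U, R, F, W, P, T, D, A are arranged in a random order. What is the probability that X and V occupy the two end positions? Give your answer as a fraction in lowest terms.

There are 10! = 3628800 arrangements.
Place X and V at the ends in 2 ways, arrange the remaining 8 in 8! = 40320 ways: 2·40320 = 80640.
Probability = 80640/3628800 = 1/45.

1/45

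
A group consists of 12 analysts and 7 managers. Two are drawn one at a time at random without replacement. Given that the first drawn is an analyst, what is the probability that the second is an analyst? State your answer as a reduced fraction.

After removing one analyst, 18 remain: 11 analysts and 7 managers.
So the probability the next is an analyst is 11/18.

11/18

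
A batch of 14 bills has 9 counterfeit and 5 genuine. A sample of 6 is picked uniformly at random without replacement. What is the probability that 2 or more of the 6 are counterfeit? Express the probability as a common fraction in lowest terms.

998/1001

There are C(14,6) = 3003 ways to choose the 6.
The complement is exactly 1 counterfeit: C(9,1)·C(5,5) = 9.
Probability = 1 − 9/3003 = 2994/3003 = 998/1001.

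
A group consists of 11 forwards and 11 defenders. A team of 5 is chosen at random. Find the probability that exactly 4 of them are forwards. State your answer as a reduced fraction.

The sample space is all 5-subsets of the 22: C(22,5) = 26334.
Selections with exactly 4 forwards: choose 4 of the 11 forwards and 1 of the 11 defenders, C(11,4)·C(11,1) = 330·11 = 3630.
Probability = 3630/26334 = 55/399.

55/399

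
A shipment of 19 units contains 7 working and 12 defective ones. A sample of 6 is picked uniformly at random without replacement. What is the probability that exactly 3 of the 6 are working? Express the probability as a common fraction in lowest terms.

275/969

There are C(19,6) = 27132 ways to choose 6 from 19.
Selections with exactly 3 working: choose 3 of the 7 working and 3 of the 12 defective, C(7,3)·C(12,3) = 35·220 = 7700.
Probability = 7700/27132 = 275/969.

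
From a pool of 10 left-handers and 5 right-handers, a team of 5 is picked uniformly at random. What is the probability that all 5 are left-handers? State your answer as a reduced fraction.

There are C(15,5) = 3003 possible selections.
Selections with all left-handers: C(10,5) = 252.
Probability = 252/3003 = 12/143.

12/143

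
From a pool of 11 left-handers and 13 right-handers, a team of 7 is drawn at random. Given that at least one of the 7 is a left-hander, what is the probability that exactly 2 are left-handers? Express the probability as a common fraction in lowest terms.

2145/10436

Work in counts. Selections with at least one left-hander: C(24,7) − C(13,7) = 346104 − 1716 = 344388.
Of those, selections where exactly 2 are left-handers: C(11,2)·C(13,5) = 55·1287 = 70785.
Conditional probability = 70785/344388 = 2145/10436.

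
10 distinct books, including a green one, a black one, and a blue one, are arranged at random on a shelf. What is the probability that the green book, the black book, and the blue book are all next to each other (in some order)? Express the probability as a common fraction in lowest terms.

There are 10! = 3628800 arrangements.
Treat the three as one block: 8! placements × 3! orders within the block = 40320·6 = 241920.
Probability = 241920/3628800 = 1/15.

1/15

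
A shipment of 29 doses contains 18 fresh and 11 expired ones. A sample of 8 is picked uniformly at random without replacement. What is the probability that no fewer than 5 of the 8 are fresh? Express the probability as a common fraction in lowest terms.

85714/130065

There are C(29,8) = 4292145 ways to choose the 8.
Favorable selections (no fewer than 5 fresh): C(18,5)·C(11,3) + C(18,6)·C(11,2) + C(18,7)·C(11,1) + C(18,8)·C(11,0) = 1413720 + 1021020 + 350064 + 43758 = 2828562.
Probability = 2828562/4292145 = 85714/130065.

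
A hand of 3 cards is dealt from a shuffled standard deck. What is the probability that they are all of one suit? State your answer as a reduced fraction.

22/425

There are C(52,3) = 22100 possible 3-card hands.
Hands of one suit: 4 suits × C(13,3) = 4·286 = 1144.
Probability = 1144/22100 = 22/425.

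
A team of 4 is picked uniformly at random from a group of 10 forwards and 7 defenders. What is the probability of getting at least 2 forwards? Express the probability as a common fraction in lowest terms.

57/68

Total selections: C(17,4) = 2380.
Favorable selections (at least 2 forwards): C(10,2)·C(7,2) + C(10,3)·C(7,1) + C(10,4)·C(7,0) = 945 + 840 + 210 = 1995.
Probability = 1995/2380 = 57/68.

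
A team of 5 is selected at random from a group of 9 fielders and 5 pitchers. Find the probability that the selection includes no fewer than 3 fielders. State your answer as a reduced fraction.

There are C(14,5) = 2002 ways to choose the 5.
Favorable selections (no fewer than 3 fielders): C(9,3)·C(5,2) + C(9,4)·C(5,1) + C(9,5)·C(5,0) = 840 + 630 + 126 = 1596.
Probability = 1596/2002 = 114/143.

114/143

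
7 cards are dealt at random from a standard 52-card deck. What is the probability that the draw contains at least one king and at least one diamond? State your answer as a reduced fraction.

There are C(52,7) = 133784560 possible draws.
By inclusion-exclusion on the complements, draws missing all kings or all diamonds: C(48,7) + C(39,7) − C(36,7) = 73629072 + 15380937 − 8347680 = 80662329.
So draws with at least one of each: 133784560 − 80662329 = 53122231, probability 53122231/133784560.

53122231/133784560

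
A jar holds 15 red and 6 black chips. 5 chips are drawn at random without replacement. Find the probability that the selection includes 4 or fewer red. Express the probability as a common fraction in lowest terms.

Total selections: C(21,5) = 20349.
The complement is exactly 5 red: C(15,5)·C(6,0) = 3003.
Probability = 1 − 3003/20349 = 17346/20349 = 826/969.

826/969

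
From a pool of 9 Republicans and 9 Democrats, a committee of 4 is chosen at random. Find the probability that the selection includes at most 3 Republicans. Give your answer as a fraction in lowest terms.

Total selections: C(18,4) = 3060.
The complement is exactly 4 Republicans: C(9,4)·C(9,0) = 126.
Probability = 1 − 126/3060 = 2934/3060 = 163/170.

163/170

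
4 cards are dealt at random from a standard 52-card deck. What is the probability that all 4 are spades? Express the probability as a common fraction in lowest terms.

There are C(52,4) = 270725 possible 4-card hands.
Hands that are all spades: C(13,4) = 715.
Probability = 715/270725 = 11/4165.

11/4165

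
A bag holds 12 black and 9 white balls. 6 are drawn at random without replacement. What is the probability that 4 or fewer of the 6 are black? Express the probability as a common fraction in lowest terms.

3851/4522

Total selections: C(21,6) = 54264.
Count the complement (more than 4 black): C(12,5)·C(9,1) + C(12,6)·C(9,0) = 7128 + 924 = 8052.
Probability = 1 − 8052/54264 = 46212/54264 = 3851/4522.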